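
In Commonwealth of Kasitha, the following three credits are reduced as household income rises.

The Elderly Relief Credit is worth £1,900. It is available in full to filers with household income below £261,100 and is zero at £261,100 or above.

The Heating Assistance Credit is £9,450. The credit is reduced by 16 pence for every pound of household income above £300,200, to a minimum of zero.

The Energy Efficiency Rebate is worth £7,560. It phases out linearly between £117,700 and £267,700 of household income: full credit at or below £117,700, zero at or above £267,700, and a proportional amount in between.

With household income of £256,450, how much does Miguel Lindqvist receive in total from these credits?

Elderly Relief Credit: £256,450 is below the £261,100 cutoff, so the full £1,900 applies.
Heating Assistance Credit: £256,450 is at or below the £300,200 threshold, so the full £9,450 applies.
Energy Efficiency Rebate: £256,450 is £138,750 into a £150,000 phase-out range, leaving 11,250/150,000 of the credit: £7,560 × 11,250/150,000 = £567.
Total: £1,900 + £9,450 + £567 = £11,917.

£11,917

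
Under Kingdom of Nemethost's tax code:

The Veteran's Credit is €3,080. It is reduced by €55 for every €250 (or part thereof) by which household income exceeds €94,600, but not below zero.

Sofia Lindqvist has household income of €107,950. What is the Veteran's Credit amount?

€110

Veteran's Credit: income exceeds €94,600 by €13,350, which is 54 full-or-partial €250 increments; reduction = 54 × €55 = €2,970, leaving €110.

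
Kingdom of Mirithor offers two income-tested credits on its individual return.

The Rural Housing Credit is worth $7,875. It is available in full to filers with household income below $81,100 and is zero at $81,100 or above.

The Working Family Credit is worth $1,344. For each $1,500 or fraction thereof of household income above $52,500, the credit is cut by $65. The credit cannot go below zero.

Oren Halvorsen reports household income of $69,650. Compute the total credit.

$8,439

Rural Housing Credit: $69,650 is below the $81,100 cutoff, so the full $7,875 applies.
Working Family Credit: income exceeds $52,500 by $17,150, which is 12 full-or-partial $1,500 increments; reduction = 12 × $65 = $780, leaving $564.
Total: $7,875 + $564 = $8,439.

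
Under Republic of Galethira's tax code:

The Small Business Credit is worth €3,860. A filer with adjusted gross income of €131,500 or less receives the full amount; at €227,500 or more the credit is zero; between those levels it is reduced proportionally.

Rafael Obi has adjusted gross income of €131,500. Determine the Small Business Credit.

€3,860

Small Business Credit: €131,500 is at or below the €131,500 threshold, so the full €3,860 applies.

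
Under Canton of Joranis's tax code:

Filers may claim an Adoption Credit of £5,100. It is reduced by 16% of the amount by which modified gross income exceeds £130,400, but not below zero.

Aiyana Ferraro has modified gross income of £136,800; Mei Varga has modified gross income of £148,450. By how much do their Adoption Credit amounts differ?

£1,864

Aiyana (£136,800): Adoption Credit: 16% of the £6,400 excess over £130,400 is £1,024; credit = £5,100 − £1,024 = £4,076.
Mei (£148,450): Adoption Credit: 16% of the £18,050 excess over £130,400 is £2,888; credit = £5,100 − £2,888 = £2,212.
Difference: |£4,076 − £2,212| = £1,864.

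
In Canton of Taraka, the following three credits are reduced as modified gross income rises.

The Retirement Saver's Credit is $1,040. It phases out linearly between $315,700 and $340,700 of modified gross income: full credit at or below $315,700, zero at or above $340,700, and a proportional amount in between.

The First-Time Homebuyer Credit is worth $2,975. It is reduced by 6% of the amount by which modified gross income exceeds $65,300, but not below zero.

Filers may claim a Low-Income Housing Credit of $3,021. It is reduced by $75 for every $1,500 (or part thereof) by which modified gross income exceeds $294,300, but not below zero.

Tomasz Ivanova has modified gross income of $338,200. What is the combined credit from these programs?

Retirement Saver's Credit: $338,200 is $22,500 into a $25,000 phase-out range, leaving 2,500/25,000 of the credit: $1,040 × 2,500/25,000 = $104.
First-Time Homebuyer Credit: 6% of the $272,900 excess over $65,300 is $16,374 ≥ base, so the credit is $0.
Low-Income Housing Credit: income exceeds $294,300 by $43,900, which is 30 full-or-partial $1,500 increments; reduction = 30 × $75 = $2,250, leaving $771.
Total: $104 + $0 + $771 = $875.

$875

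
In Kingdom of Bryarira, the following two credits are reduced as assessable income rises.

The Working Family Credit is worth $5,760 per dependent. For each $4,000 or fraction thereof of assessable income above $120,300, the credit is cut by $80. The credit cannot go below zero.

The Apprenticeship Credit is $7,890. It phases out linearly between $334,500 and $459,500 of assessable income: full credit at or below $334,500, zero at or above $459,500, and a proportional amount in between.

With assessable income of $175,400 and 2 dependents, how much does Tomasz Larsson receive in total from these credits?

$18,290

Working Family Credit: base = 2 × $5,760 = $11,520. income exceeds $120,300 by $55,100, which is 14 full-or-partial $4,000 increments; reduction = 14 × $80 = $1,120, leaving $10,400.
Apprenticeship Credit: $175,400 is at or below the $334,500 threshold, so the full $7,890 applies.
Total: $10,400 + $7,890 = $18,290.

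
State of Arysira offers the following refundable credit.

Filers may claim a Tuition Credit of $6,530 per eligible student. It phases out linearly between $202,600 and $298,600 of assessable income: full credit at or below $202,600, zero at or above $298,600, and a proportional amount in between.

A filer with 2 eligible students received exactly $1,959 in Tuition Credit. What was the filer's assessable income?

$284,200

Full credit = 2 × $6,530 = $13,060.
$1,959 is 1,959/13,060 of the full $13,060, so 11,101/13,060 of the $96,000 range has been used: income = $202,600 + $96,000 × 11,101/13,060 = $284,200.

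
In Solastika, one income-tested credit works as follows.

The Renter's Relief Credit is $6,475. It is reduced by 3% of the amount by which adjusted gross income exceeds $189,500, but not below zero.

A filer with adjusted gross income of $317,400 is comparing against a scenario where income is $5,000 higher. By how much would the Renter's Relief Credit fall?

At $317,400 — 3% of the $127,900 excess over $189,500 is $3,837; credit = $6,475 − $3,837 = $2,638.
At $322,400 — 3% of the $132,900 excess over $189,500 is $3,987; credit = $6,475 − $3,987 = $2,488.
Lost: $2,638 − $2,488 = $150.

$150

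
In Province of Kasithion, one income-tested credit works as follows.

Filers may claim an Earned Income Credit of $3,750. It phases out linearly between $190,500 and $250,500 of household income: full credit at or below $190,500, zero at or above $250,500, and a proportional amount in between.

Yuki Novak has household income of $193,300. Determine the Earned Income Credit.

$3,575

Earned Income Credit: $193,300 is $2,800 into a $60,000 phase-out range, leaving 57,200/60,000 of the credit: $3,750 × 57,200/60,000 = $3,575.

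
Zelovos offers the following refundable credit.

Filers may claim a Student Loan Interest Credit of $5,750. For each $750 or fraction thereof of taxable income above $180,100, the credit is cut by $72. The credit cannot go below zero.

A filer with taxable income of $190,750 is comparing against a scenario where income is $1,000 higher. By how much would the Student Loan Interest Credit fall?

$72

At $190,750 — income exceeds $180,100 by $10,650, which is 15 full-or-partial $750 increments; reduction = 15 × $72 = $1,080, leaving $4,670.
At $191,750 — income exceeds $180,100 by $11,650, which is 16 full-or-partial $750 increments; reduction = 16 × $72 = $1,152, leaving $4,598.
Lost: $4,670 − $4,598 = $72.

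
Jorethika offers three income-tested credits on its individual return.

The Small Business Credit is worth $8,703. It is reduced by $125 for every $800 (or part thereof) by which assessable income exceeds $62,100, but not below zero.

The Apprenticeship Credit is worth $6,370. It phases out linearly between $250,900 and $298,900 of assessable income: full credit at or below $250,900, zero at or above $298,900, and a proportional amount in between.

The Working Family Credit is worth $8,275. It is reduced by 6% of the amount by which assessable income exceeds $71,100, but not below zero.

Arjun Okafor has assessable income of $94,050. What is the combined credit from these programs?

$16,971

Small Business Credit: income exceeds $62,100 by $31,950, which is 40 full-or-partial $800 increments; reduction = 40 × $125 = $5,000, leaving $3,703.
Apprenticeship Credit: $94,050 is at or below the $250,900 threshold, so the full $6,370 applies.
Working Family Credit: 6% of the $22,950 excess over $71,100 is $1,377; credit = $8,275 − $1,377 = $6,898.
Total: $3,703 + $6,370 + $6,898 = $16,971.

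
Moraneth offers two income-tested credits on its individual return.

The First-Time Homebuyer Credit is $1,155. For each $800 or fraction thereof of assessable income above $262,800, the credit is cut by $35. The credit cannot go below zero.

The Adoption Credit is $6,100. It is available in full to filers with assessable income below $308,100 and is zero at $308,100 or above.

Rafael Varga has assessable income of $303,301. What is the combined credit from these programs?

$6,100

First-Time Homebuyer Credit: income exceeds $262,800 by $40,501 → 51 increments × $35 = $1,785 ≥ base, so the credit is $0.
Adoption Credit: $303,301 is below the $308,100 cutoff, so the full $6,100 applies.
Total: $0 + $6,100 = $6,100.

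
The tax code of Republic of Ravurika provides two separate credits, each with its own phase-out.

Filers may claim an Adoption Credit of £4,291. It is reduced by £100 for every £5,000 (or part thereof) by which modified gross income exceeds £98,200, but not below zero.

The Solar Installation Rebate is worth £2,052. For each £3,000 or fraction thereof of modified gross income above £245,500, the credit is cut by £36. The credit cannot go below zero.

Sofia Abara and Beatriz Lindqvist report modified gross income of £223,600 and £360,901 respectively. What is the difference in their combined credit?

£3,095

Sofia (£223,600): Adoption Credit: income exceeds £98,200 by £125,400, which is 26 full-or-partial £5,000 increments; reduction = 26 × £100 = £2,600, leaving £1,691. Solar Installation Rebate: £223,600 is at or below the £245,500 threshold, so the full £2,052 applies. total £1,691 + £2,052 = £3,743
Beatriz (£360,901): Adoption Credit: income exceeds £98,200 by £262,701 → 53 increments × £100 = £5,300 ≥ base, so the credit is £0. Solar Installation Rebate: income exceeds £245,500 by £115,401, which is 39 full-or-partial £3,000 increments; reduction = 39 × £36 = £1,404, leaving £648. total £0 + £648 = £648
Difference: |£3,743 − £648| = £3,095.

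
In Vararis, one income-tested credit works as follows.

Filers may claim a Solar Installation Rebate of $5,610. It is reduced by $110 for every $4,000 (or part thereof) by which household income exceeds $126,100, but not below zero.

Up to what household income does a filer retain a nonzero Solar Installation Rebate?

$326,100

After 50 increments the reduction is 50 × $110 = $5,500, leaving $110; one more increment wipes it out. Increment 50 ends at excess 50 × $4,000 = $200,000, so the highest qualifying income is $126,100 + $200,000 = $326,100.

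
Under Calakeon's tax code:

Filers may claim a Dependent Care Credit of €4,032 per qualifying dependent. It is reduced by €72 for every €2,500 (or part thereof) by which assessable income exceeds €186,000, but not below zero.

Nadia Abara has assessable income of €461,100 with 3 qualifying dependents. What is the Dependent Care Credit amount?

Dependent Care Credit: base = 3 × €4,032 = €12,096. income exceeds €186,000 by €275,100, which is 111 full-or-partial €2,500 increments; reduction = 111 × €72 = €7,992, leaving €4,104.

€4,104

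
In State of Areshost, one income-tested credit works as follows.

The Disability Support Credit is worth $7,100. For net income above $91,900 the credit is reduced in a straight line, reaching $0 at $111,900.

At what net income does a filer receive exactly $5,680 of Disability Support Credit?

$5,680 is 5,680/7,100 of the full $7,100, so 1,420/7,100 of the $20,000 range has been used: income = $91,900 + $20,000 × 1,420/7,100 = $95,900.

$95,900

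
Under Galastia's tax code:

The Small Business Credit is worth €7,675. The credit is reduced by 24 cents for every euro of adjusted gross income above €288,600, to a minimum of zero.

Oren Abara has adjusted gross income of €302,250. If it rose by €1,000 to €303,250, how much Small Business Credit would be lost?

At €302,250 — 24% of the €13,650 excess over €288,600 is €3,276; credit = €7,675 − €3,276 = €4,399.
At €303,250 — 24% of the €14,650 excess over €288,600 is €3,516; credit = €7,675 − €3,516 = €4,159.
Lost: €4,399 − €4,159 = €240.

€240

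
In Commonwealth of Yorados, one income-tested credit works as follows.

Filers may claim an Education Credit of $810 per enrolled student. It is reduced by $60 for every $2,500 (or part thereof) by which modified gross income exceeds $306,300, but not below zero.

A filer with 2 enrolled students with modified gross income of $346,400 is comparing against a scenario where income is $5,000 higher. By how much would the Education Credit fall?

At $346,400 — base = 2 × $810 = $1,620. income exceeds $306,300 by $40,100, which is 17 full-or-partial $2,500 increments; reduction = 17 × $60 = $1,020, leaving $600.
At $351,400 — base = 2 × $810 = $1,620. income exceeds $306,300 by $45,100, which is 19 full-or-partial $2,500 increments; reduction = 19 × $60 = $1,140, leaving $480.
Lost: $600 − $480 = $120.

$120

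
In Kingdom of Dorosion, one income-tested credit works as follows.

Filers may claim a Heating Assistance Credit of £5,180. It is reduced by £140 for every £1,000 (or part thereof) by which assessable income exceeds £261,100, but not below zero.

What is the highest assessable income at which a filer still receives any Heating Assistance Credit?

After 36 increments the reduction is 36 × £140 = £5,040, leaving £140; one more increment wipes it out. Increment 36 ends at excess 36 × £1,000 = £36,000, so the highest qualifying income is £261,100 + £36,000 = £297,100.

£297,100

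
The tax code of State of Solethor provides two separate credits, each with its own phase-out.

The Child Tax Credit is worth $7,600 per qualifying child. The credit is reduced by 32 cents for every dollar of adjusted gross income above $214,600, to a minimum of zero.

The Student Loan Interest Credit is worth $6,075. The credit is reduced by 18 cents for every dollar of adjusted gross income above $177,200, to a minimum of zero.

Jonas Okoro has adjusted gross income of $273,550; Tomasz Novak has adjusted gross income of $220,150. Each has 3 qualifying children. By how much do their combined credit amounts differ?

$17,088

Jonas ($273,550): Child Tax Credit: base = 3 × $7,600 = $22,800. 32% of the $58,950 excess over $214,600 is $18,864; credit = $22,800 − $18,864 = $3,936. Student Loan Interest Credit: 18% of the $96,350 excess over $177,200 is $17,343 ≥ base, so the credit is $0. total $3,936 + $0 = $3,936
Tomasz ($220,150): Child Tax Credit: base = 3 × $7,600 = $22,800. 32% of the $5,550 excess over $214,600 is $1,776; credit = $22,800 − $1,776 = $21,024. Student Loan Interest Credit: 18% of the $42,950 excess over $177,200 is $7,731 ≥ base, so the credit is $0. total $21,024 + $0 = $21,024
Difference: |$3,936 − $21,024| = $17,088.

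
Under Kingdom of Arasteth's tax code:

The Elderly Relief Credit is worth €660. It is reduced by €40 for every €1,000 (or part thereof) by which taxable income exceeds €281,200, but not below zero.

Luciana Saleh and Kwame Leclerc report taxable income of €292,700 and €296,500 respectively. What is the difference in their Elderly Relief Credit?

€160

Luciana (€292,700): Elderly Relief Credit: income exceeds €281,200 by €11,500, which is 12 full-or-partial €1,000 increments; reduction = 12 × €40 = €480, leaving €180.
Kwame (€296,500): Elderly Relief Credit: income exceeds €281,200 by €15,300, which is 16 full-or-partial €1,000 increments; reduction = 16 × €40 = €640, leaving €20.
Difference: |€180 − €20| = €160.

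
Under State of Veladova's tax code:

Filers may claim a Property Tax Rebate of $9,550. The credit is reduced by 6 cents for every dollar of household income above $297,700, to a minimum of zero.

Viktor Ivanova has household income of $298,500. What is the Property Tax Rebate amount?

Property Tax Rebate: 6% of the $800 excess over $297,700 is $48; credit = $9,550 − $48 = $9,502.

$9,502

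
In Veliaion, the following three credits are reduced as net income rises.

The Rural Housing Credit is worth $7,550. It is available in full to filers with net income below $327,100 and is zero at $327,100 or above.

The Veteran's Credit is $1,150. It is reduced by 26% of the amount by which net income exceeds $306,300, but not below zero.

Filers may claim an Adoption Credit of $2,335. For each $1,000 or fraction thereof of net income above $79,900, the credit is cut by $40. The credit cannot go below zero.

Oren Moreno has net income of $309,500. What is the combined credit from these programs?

Rural Housing Credit: $309,500 is below the $327,100 cutoff, so the full $7,550 applies.
Veteran's Credit: 26% of the $3,200 excess over $306,300 is $832; credit = $1,150 − $832 = $318.
Adoption Credit: income exceeds $79,900 by $229,600 → 230 increments × $40 = $9,200 ≥ base, so the credit is $0.
Total: $7,550 + $318 + $0 = $7,868.

$7,868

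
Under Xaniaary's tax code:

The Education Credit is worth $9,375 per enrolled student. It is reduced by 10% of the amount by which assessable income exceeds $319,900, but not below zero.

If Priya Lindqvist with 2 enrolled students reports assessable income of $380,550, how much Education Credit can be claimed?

$12,685

Education Credit: base = 2 × $9,375 = $18,750. 10% of the $60,650 excess over $319,900 is $6,065; credit = $18,750 − $6,065 = $12,685.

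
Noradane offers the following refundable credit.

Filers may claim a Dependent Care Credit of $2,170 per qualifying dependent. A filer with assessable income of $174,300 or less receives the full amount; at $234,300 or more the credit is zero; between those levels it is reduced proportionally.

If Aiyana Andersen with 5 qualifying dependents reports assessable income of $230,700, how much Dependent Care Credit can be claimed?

Dependent Care Credit: base = 5 × $2,170 = $10,850. $230,700 is $56,400 into a $60,000 phase-out range, leaving 3,600/60,000 of the credit: $10,850 × 3,600/60,000 = $651.

$651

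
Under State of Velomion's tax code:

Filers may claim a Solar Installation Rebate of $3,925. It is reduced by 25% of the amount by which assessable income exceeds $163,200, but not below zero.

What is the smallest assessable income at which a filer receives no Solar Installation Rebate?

The credit falls by 25% of each dollar above $163,200, so it reaches zero when the excess is $3,925 / 25% = $15,700: income = $163,200 + $15,700 = $178,900.

$178,900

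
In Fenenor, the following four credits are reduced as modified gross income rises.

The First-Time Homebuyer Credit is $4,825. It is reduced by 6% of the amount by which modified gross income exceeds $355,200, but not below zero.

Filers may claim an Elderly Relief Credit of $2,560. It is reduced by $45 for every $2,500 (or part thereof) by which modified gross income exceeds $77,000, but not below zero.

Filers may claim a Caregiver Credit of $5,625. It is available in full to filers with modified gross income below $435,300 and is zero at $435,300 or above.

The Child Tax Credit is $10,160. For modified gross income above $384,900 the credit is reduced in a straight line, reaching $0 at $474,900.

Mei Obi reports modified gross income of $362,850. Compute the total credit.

First-Time Homebuyer Credit: 6% of the $7,650 excess over $355,200 is $459; credit = $4,825 − $459 = $4,366.
Elderly Relief Credit: income exceeds $77,000 by $285,850 → 115 increments × $45 = $5,175 ≥ base, so the credit is $0.
Caregiver Credit: $362,850 is below the $435,300 cutoff, so the full $5,625 applies.
Child Tax Credit: $362,850 is at or below the $384,900 threshold, so the full $10,160 applies.
Total: $4,366 + $0 + $5,625 + $10,160 = $20,151.

$20,151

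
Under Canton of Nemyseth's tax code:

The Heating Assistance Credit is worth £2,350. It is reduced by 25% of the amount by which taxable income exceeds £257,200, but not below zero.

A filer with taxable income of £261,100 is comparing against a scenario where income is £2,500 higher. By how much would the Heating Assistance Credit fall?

£625

At £261,100 — 25% of the £3,900 excess over £257,200 is £975; credit = £2,350 − £975 = £1,375.
At £263,600 — 25% of the £6,400 excess over £257,200 is £1,600; credit = £2,350 − £1,600 = £750.
Lost: £1,375 − £750 = £625.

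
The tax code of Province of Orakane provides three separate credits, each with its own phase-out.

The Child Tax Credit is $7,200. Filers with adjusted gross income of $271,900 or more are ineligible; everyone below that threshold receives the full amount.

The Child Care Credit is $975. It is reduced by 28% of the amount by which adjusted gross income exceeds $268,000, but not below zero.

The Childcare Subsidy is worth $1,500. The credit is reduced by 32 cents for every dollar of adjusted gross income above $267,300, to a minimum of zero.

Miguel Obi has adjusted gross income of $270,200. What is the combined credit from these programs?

Child Tax Credit: $270,200 is below the $271,900 cutoff, so the full $7,200 applies.
Child Care Credit: 28% of the $2,200 excess over $268,000 is $616; credit = $975 − $616 = $359.
Childcare Subsidy: 32% of the $2,900 excess over $267,300 is $928; credit = $1,500 − $928 = $572.
Total: $7,200 + $359 + $572 = $8,131.

$8,131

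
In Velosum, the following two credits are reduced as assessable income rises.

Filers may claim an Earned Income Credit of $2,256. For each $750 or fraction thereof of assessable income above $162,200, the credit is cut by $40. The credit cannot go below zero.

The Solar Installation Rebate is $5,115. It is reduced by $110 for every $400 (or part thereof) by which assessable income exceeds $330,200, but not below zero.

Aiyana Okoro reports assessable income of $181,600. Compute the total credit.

$6,331

Earned Income Credit: income exceeds $162,200 by $19,400, which is 26 full-or-partial $750 increments; reduction = 26 × $40 = $1,040, leaving $1,216.
Solar Installation Rebate: $181,600 is at or below the $330,200 threshold, so the full $5,115 applies.
Total: $1,216 + $5,115 = $6,331.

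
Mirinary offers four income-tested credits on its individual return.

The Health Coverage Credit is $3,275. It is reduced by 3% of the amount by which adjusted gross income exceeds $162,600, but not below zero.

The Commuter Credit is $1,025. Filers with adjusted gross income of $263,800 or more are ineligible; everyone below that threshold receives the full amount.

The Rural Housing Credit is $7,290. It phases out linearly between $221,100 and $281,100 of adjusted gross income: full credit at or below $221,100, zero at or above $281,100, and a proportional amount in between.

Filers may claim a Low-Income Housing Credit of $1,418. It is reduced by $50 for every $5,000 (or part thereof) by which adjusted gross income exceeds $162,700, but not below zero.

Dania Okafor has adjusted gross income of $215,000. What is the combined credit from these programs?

$10,886

Health Coverage Credit: 3% of the $52,400 excess over $162,600 is $1,572; credit = $3,275 − $1,572 = $1,703.
Commuter Credit: $215,000 is below the $263,800 cutoff, so the full $1,025 applies.
Rural Housing Credit: $215,000 is at or below the $221,100 threshold, so the full $7,290 applies.
Low-Income Housing Credit: income exceeds $162,700 by $52,300, which is 11 full-or-partial $5,000 increments; reduction = 11 × $50 = $550, leaving $868.
Total: $1,703 + $1,025 + $7,290 + $868 = $10,886.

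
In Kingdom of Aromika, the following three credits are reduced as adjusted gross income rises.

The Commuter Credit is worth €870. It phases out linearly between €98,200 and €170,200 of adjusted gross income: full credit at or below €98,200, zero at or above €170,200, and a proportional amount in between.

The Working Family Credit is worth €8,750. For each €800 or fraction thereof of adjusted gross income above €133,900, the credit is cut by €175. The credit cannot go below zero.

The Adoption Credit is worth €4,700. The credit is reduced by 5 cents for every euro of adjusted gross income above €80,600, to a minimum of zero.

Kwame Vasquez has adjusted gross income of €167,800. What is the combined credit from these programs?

Commuter Credit: €167,800 is €69,600 into a €72,000 phase-out range, leaving 2,400/72,000 of the credit: €870 × 2,400/72,000 = €29.
Working Family Credit: income exceeds €133,900 by €33,900, which is 43 full-or-partial €800 increments; reduction = 43 × €175 = €7,525, leaving €1,225.
Adoption Credit: 5% of the €87,200 excess over €80,600 is €4,360; credit = €4,700 − €4,360 = €340.
Total: €29 + €1,225 + €340 = €1,594.

€1,594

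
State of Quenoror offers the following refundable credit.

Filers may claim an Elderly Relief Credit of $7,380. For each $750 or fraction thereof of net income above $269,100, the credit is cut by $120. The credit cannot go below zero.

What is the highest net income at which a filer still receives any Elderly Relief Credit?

$314,850

After 61 increments the reduction is 61 × $120 = $7,320, leaving $60; one more increment wipes it out. Increment 61 ends at excess 61 × $750 = $45,750, so the highest qualifying income is $269,100 + $45,750 = $314,850.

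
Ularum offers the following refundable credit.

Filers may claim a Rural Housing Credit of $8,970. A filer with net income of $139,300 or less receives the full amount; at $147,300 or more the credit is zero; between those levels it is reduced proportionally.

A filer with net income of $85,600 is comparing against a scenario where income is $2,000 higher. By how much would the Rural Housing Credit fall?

At $85,600 — $85,600 is at or below the $139,300 threshold, so the full $8,970 applies.
At $87,600 — $87,600 is at or below the $139,300 threshold, so the full $8,970 applies.
Lost: $8,970 − $8,970 = $0.

$0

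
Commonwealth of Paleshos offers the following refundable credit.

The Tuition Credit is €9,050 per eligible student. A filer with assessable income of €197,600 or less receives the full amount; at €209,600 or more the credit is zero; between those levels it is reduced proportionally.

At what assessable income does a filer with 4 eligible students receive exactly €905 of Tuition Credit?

Full credit = 4 × €9,050 = €36,200.
€905 is 905/36,200 of the full €36,200, so 35,295/36,200 of the €12,000 range has been used: income = €197,600 + €12,000 × 35,295/36,200 = €209,300.

€209,300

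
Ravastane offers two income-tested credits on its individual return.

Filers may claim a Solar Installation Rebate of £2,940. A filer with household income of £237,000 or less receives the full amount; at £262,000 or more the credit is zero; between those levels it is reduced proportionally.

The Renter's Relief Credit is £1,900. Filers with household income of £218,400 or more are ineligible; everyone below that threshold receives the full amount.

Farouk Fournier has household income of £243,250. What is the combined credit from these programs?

Solar Installation Rebate: £243,250 is £6,250 into a £25,000 phase-out range, leaving 18,750/25,000 of the credit: £2,940 × 18,750/25,000 = £2,205.
Renter's Relief Credit: £243,250 meets or exceeds the £218,400 cutoff, so the credit is £0.
Total: £2,205 + £0 = £2,205.

£2,205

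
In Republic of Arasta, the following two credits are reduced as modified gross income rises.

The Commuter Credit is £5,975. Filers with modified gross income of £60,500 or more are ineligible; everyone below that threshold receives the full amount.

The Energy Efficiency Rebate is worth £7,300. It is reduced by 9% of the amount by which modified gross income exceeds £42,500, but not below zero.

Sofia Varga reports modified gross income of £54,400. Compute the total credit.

Commuter Credit: £54,400 is below the £60,500 cutoff, so the full £5,975 applies.
Energy Efficiency Rebate: 9% of the £11,900 excess over £42,500 is £1,071; credit = £7,300 − £1,071 = £6,229.
Total: £5,975 + £6,229 = £12,204.

£12,204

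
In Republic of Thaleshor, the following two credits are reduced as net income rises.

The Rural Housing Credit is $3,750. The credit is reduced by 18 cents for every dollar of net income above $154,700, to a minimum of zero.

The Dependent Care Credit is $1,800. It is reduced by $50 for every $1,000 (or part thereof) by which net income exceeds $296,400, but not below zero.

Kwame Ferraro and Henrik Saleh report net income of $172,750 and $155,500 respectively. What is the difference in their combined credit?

$3,105

Kwame ($172,750): Rural Housing Credit: 18% of the $18,050 excess over $154,700 is $3,249; credit = $3,750 − $3,249 = $501. Dependent Care Credit: $172,750 is at or below the $296,400 threshold, so the full $1,800 applies. total $501 + $1,800 = $2,301
Henrik ($155,500): Rural Housing Credit: 18% of the $800 excess over $154,700 is $144; credit = $3,750 − $144 = $3,606. Dependent Care Credit: $155,500 is at or below the $296,400 threshold, so the full $1,800 applies. total $3,606 + $1,800 = $5,406
Difference: |$2,301 − $5,406| = $3,105.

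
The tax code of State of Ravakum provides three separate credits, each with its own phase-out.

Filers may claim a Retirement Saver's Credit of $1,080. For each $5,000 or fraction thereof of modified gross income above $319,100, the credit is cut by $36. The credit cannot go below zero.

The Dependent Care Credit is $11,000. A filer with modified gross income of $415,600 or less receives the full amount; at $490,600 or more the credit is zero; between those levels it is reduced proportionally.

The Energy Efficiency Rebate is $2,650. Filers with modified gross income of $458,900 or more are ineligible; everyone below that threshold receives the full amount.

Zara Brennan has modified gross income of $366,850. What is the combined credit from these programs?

Retirement Saver's Credit: income exceeds $319,100 by $47,750, which is 10 full-or-partial $5,000 increments; reduction = 10 × $36 = $360, leaving $720.
Dependent Care Credit: $366,850 is at or below the $415,600 threshold, so the full $11,000 applies.
Energy Efficiency Rebate: $366,850 is below the $458,900 cutoff, so the full $2,650 applies.
Total: $720 + $11,000 + $2,650 = $14,370.

$14,370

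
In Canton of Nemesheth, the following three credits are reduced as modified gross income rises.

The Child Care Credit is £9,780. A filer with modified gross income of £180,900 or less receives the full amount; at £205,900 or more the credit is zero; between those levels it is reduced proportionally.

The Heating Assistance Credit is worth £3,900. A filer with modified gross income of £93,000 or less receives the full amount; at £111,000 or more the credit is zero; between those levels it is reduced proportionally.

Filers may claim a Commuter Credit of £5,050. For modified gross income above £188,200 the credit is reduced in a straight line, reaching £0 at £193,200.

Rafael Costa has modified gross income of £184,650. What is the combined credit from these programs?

£13,363

Child Care Credit: £184,650 is £3,750 into a £25,000 phase-out range, leaving 21,250/25,000 of the credit: £9,780 × 21,250/25,000 = £8,313.
Heating Assistance Credit: £184,650 is at or above £111,000, so the credit is £0.
Commuter Credit: £184,650 is at or below the £188,200 threshold, so the full £5,050 applies.
Total: £8,313 + £0 + £5,050 = £13,363.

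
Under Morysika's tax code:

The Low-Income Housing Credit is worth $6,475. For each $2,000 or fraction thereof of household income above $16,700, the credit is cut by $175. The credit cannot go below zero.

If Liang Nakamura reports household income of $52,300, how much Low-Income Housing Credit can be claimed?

$3,325

Low-Income Housing Credit: income exceeds $16,700 by $35,600, which is 18 full-or-partial $2,000 increments; reduction = 18 × $175 = $3,150, leaving $3,325.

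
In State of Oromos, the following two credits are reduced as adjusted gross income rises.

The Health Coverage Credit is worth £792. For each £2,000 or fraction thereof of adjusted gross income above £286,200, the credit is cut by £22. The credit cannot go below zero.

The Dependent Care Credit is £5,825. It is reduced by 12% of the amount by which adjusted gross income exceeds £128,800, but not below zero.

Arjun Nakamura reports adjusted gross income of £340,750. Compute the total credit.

£176

Health Coverage Credit: income exceeds £286,200 by £54,550, which is 28 full-or-partial £2,000 increments; reduction = 28 × £22 = £616, leaving £176.
Dependent Care Credit: 12% of the £211,950 excess over £128,800 is £25,434 ≥ base, so the credit is £0.
Total: £176 + £0 = £176.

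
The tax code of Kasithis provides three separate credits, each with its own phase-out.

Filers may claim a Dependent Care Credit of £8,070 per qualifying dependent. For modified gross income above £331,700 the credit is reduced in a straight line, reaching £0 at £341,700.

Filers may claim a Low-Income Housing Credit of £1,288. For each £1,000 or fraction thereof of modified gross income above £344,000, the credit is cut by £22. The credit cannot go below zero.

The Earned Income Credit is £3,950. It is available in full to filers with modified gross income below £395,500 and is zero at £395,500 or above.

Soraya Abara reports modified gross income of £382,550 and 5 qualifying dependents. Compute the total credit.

£4,380

Dependent Care Credit: base = 5 × £8,070 = £40,350. £382,550 is at or above £341,700, so the credit is £0.
Low-Income Housing Credit: income exceeds £344,000 by £38,550, which is 39 full-or-partial £1,000 increments; reduction = 39 × £22 = £858, leaving £430.
Earned Income Credit: £382,550 is below the £395,500 cutoff, so the full £3,950 applies.
Total: £0 + £430 + £3,950 = £4,380.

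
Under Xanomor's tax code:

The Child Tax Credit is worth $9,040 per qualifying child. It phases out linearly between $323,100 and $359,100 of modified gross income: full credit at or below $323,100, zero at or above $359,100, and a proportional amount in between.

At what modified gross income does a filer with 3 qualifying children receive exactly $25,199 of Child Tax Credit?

$325,650

Full credit = 3 × $9,040 = $27,120.
$25,199 is 25,199/27,120 of the full $27,120, so 1,921/27,120 of the $36,000 range has been used: income = $323,100 + $36,000 × 1,921/27,120 = $325,650.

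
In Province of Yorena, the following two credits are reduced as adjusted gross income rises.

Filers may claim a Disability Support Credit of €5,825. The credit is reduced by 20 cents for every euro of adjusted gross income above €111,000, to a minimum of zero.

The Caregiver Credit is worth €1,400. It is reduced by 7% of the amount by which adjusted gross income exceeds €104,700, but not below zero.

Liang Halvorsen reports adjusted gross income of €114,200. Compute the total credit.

Disability Support Credit: 20% of the €3,200 excess over €111,000 is €640; credit = €5,825 − €640 = €5,185.
Caregiver Credit: 7% of the €9,500 excess over €104,700 is €665; credit = €1,400 − €665 = €735.
Total: €5,185 + €735 = €5,920.

€5,920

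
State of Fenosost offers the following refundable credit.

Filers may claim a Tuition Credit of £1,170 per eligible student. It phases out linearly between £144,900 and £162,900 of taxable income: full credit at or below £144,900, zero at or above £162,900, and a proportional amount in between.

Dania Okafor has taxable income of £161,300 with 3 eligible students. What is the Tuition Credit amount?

Tuition Credit: base = 3 × £1,170 = £3,510. £161,300 is £16,400 into a £18,000 phase-out range, leaving 1,600/18,000 of the credit: £3,510 × 1,600/18,000 = £312.

£312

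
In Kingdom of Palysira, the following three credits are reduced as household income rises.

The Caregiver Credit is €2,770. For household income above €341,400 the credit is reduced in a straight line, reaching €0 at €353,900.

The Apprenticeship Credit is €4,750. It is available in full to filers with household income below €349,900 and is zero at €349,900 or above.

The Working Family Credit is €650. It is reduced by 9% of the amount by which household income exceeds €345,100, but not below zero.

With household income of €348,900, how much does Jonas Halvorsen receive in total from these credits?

Caregiver Credit: €348,900 is €7,500 into a €12,500 phase-out range, leaving 5,000/12,500 of the credit: €2,770 × 5,000/12,500 = €1,108.
Apprenticeship Credit: €348,900 is below the €349,900 cutoff, so the full €4,750 applies.
Working Family Credit: 9% of the €3,800 excess over €345,100 is €342; credit = €650 − €342 = €308.
Total: €1,108 + €4,750 + €308 = €6,166.

€6,166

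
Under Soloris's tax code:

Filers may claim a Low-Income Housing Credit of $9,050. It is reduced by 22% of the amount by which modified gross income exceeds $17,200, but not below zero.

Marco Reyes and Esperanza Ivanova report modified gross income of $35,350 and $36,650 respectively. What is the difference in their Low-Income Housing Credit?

$286

Marco ($35,350): Low-Income Housing Credit: 22% of the $18,150 excess over $17,200 is $3,993; credit = $9,050 − $3,993 = $5,057.
Esperanza ($36,650): Low-Income Housing Credit: 22% of the $19,450 excess over $17,200 is $4,279; credit = $9,050 − $4,279 = $4,771.
Difference: |$5,057 − $4,771| = $286.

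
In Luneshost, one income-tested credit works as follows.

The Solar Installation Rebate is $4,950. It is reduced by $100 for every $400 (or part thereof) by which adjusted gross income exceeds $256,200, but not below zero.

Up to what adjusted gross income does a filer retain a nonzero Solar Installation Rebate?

After 49 increments the reduction is 49 × $100 = $4,900, leaving $50; one more increment wipes it out. Increment 49 ends at excess 49 × $400 = $19,600, so the highest qualifying income is $256,200 + $19,600 = $275,800.

$275,800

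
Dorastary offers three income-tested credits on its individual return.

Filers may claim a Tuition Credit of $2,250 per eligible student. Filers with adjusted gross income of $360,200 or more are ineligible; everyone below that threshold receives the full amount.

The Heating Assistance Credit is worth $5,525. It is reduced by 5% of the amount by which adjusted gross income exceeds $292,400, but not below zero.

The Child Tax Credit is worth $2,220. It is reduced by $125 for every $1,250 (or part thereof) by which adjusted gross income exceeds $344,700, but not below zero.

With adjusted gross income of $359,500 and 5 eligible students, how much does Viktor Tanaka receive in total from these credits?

Tuition Credit: base = 5 × $2,250 = $11,250. $359,500 is below the $360,200 cutoff, so the full $11,250 applies.
Heating Assistance Credit: 5% of the $67,100 excess over $292,400 is $3,355; credit = $5,525 − $3,355 = $2,170.
Child Tax Credit: income exceeds $344,700 by $14,800, which is 12 full-or-partial $1,250 increments; reduction = 12 × $125 = $1,500, leaving $720.
Total: $11,250 + $2,170 + $720 = $14,140.

$14,140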